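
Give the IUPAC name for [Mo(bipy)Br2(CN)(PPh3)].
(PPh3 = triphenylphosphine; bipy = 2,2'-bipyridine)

(2,2'-bipyridine)dibromocyano(triphenylphosphine)molybdenum(III)

There is no counter-ion, so the complex is neutral overall.
Ligand charges: 2×bromo (-1 each), 1×cyano (-1 each), 1×triphenylphosphine (neutral), 1×2,2'-bipyridine (neutral); total -3. So Mo + (-3) = 0, giving Mo = +3.
Ligands are named alphabetically: bipyridine before bromo before cyano before triphenylphosphine.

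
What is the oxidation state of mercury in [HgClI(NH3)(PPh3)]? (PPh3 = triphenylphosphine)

No counter-ion: the bracketed complex is neutral.
Ligand charges: 1×PPh3 neutral; 1×NH3 neutral; 1×I = -1; 1×Cl = -1; sum -2.
Hg + (-2) = 0 ⇒ Hg is +2.

+2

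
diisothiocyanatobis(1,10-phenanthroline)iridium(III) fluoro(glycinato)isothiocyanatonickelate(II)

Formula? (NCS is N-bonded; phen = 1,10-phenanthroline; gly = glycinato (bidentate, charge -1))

Cation [Ir…]: ligand charges -2, Ir(III) ⇒ ion charge 1+.
Anion [Ni…]: ligand charges -3, Ni(II) ⇒ ion charge 1−.
One 1+ cation balances one 1− anion.

[Ir(NCS)2(phen)2][NiF(gly)(NCS)]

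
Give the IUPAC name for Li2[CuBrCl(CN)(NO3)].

lithium bromochlorocyanonitratocuprate(II)

The 2 lithium counter-ions carry a total charge of +2, so each complex ion is 2−.
Ligand charges: 1×chloro (-1 each), 1×bromo (-1 each), 1×nitrato (-1 each), 1×cyano (-1 each); total -4. So Cu + (-4) = 2−, giving Cu = +2.
Ligands are named alphabetically: bromo before chloro before cyano before nitrato.
The complex ion is anionic, so copper takes the -ate form cuprate(II).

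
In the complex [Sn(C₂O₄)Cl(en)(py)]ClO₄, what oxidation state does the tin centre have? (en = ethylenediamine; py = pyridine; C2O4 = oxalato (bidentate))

+4

1 perchlorate outside the brackets (-1 each) → the complex ion is 1+.
Ligand charges: 1×en neutral; 1×py neutral; 1×Cl = -1; 1×C2O4 = -2; sum -3.
Sn + (-3) = 1+ ⇒ Sn is +4.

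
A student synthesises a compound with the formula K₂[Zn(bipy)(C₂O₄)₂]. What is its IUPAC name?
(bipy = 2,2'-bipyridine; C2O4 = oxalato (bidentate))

The 2 potassium counter-ions carry a total charge of +2, so each complex ion is 2−.
Ligand charges: 1×2,2'-bipyridine (neutral), 2×oxalato (-2 each); total -4. So Zn + (-4) = 2−, giving Zn = +2.
Ligands are named alphabetically: bipyridine before oxalato.
The complex ion is anionic, so zinc takes the -ate form zincate(II).

potassium (2,2'-bipyridine)dioxalatozincate(II)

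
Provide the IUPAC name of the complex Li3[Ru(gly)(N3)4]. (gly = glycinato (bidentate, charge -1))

The 3 lithium counter-ions carry a total charge of +3, so each complex ion is 3−.
Ligand charges: 4×azido (-1 each), 1×glycinato (-1 each); total -5. So Ru + (-5) = 3−, giving Ru = +2.
The complex ion is anionic, so ruthenium takes the -ate form ruthenate(II).

lithium tetraazido(glycinato)ruthenate(II)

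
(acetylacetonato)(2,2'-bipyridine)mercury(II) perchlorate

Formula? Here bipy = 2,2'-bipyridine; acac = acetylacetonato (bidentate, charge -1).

[Hg(acac)(bipy)]ClO4

Ligands: 1 2,2'-bipyridine (bipy, neutral), 1 acetylacetonato (acac, -1). Ligand charge sum = -1.
With Hg in oxidation state +2, the complex ion is [Hg...]^1+.
Charge balance with perchlorate (-1) requires 1 complex ion per 1 perchlorate.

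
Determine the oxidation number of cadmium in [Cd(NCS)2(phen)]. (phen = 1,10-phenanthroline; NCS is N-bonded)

+2

No counter-ion: the bracketed complex is neutral.
Ligand charges: 1×phen neutral; 2×NCS = -2; sum -2.
Cd + (-2) = 0 ⇒ Cd is +2.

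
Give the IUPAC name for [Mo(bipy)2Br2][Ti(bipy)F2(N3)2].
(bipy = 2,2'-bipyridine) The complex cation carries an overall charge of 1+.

bis(2,2'-bipyridine)dibromomolybdenum(III) diazido(2,2'-bipyridine)difluorotitanate(III)

Both ions are complex: the cation is named first with the plain metal name, the anion second with the -ate form; each ion's ligands are alphabetised independently.
The complex cation is given as 1+; its ligand charges sum to -2, so Mo = +3.
A 1:1 salt means the anion carries the equal and opposite charge, 1−.
Anion: ligand charges sum to -4; for the ion to be 1−, Ti = +3.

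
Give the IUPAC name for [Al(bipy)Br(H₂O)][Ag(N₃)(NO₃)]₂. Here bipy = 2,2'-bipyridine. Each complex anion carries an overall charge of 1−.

aqua(2,2'-bipyridine)bromoaluminium(III) azidonitratoargentate(I)

Both ions are complex: the cation is named first with the plain metal name, the anion second with the -ate form; each ion's ligands are alphabetised independently.
The complex anion is given as 1−; its ligand charges sum to -2, so Ag = +1.
With 2 anions per cation, the cation must be 2×1 = 2+.
Cation: ligand charges sum to -1; for the ion to be 2+, Al = +3.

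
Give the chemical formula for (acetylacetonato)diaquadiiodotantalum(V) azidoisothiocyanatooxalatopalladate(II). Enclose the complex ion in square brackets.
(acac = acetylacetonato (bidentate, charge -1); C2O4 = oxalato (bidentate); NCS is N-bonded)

Cation [Ta…]: ligand charges -3, Ta(V) ⇒ ion charge 2+.
Anion [Pd…]: ligand charges -4, Pd(II) ⇒ ion charge 2−.

[Ta(acac)(H2O)2I2][Pd(C2O4)(N3)(NCS)]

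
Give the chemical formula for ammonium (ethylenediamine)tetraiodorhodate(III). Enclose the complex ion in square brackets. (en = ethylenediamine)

NH4[Rh(en)I4]

Ligands: 4 iodo (I, -1), 1 ethylenediamine (en, neutral). Ligand charge sum = -4.
Charge balance with ammonium (+1) requires 1 complex ion per 1 ammonium.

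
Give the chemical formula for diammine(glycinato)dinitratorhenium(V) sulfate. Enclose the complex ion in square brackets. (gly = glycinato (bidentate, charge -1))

[Re(gly)(NH3)2(NO3)2]SO4

Ligands: 2 nitrato (NO3, -1), 1 glycinato (gly, -1), 2 ammine (NH3, neutral). Ligand charge sum = -3.
Charge balance with sulfate (-2) requires 1 complex ion per 1 sulfate.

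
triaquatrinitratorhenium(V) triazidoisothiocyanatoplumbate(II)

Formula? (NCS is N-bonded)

[Re(H2O)3(NO3)3][Pb(N3)3(NCS)]

Cation [Re…]: ligand charges -3, Re(V) ⇒ ion charge 2+.
Anion [Pb…]: ligand charges -4, Pb(II) ⇒ ion charge 2−.
One 2+ cation balances one 2− anion.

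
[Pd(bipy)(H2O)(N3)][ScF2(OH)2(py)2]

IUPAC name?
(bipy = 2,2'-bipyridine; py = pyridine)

aquaazido(2,2'-bipyridine)palladium(II) difluorodihydroxobis(pyridine)scandate(III)

Both ions are complex: the cation is named first with the plain metal name, the anion second with the -ate form; each ion's ligands are alphabetised independently.
Scandium is always +3 in its complexes; the anion's ligand charges sum to -4, so the complex anion is 1−.
A 1:1 salt means the cation carries the equal and opposite charge, 1+.
Cation: ligand charges sum to -1; for the ion to be 1+, Pd = +2.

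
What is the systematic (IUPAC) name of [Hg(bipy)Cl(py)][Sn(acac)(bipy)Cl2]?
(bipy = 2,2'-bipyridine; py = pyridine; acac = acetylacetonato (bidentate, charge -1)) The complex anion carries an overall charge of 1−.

(2,2'-bipyridine)chloro(pyridine)mercury(II) (acetylacetonato)(2,2'-bipyridine)dichlorostannate(II)

Both ions are complex: the cation is named first with the plain metal name, the anion second with the -ate form; each ion's ligands are alphabetised independently.
The complex anion is given as 1−; its ligand charges sum to -3, so Sn = +2.
A 1:1 salt means the cation carries the equal and opposite charge, 1+.
Cation: ligand charges sum to -1; for the ion to be 1+, Hg = +2.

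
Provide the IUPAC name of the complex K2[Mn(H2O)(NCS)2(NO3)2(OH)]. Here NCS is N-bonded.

potassium aquahydroxodiisothiocyanatodinitratomanganate(III)

The 2 potassium counter-ions carry a total charge of +2, so each complex ion is 2−.
Ligand charges: 2×isothiocyanato (-1 each), 1×aqua (neutral), 2×nitrato (-1 each), 1×hydroxo (-1 each); total -5. So Mn + (-5) = 2−, giving Mn = +3.
The complex ion is anionic, so manganese takes the -ate form manganate(III).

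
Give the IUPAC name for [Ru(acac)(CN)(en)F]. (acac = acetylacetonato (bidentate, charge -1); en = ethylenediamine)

There is no counter-ion, so the complex is neutral overall.
Ligand charges: 1×acetylacetonato (-1 each), 1×fluoro (-1 each), 1×cyano (-1 each), 1×ethylenediamine (neutral); total -3. So Ru + (-3) = 0, giving Ru = +3.
Ligands are named alphabetically: acetylacetonato before cyano before ethylenediamine before fluoro.

(acetylacetonato)cyano(ethylenediamine)fluororuthenium(III)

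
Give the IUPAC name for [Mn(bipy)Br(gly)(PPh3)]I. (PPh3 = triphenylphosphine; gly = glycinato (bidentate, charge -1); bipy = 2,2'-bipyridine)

The 1 iodide counter-ion carries a total charge of -1, so each complex ion is 1+.
Ligand charges: 1×triphenylphosphine (neutral), 1×glycinato (-1 each), 1×bromo (-1 each), 1×2,2'-bipyridine (neutral); total -2. So Mn + (-2) = 1+, giving Mn = +3.
Ligands are named alphabetically: bipyridine before bromo before glycinato before triphenylphosphine.

(2,2'-bipyridine)bromo(glycinato)(triphenylphosphine)manganese(III) iodide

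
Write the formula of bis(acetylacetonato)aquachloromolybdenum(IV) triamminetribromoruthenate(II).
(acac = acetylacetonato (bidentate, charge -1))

[Mo(acac)2Cl(H2O)][RuBr3(NH3)3]

Cation [Mo…]: ligand charges -3, Mo(IV) ⇒ ion charge 1+.
Anion [Ru…]: ligand charges -3, Ru(II) ⇒ ion charge 1−.
One 1+ cation balances one 1− anion.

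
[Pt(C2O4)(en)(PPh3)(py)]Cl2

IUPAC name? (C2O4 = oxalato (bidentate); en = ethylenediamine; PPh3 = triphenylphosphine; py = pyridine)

The 2 chloride counter-ions carry a total charge of -2, so each complex ion is 2+.
Ligand charges: 1×oxalato (-2 each), 1×ethylenediamine (neutral), 1×triphenylphosphine (neutral), 1×pyridine (neutral); total -2. So Pt + (-2) = 2+, giving Pt = +4.
Ligands are named alphabetically: ethylenediamine before oxalato before pyridine before triphenylphosphine.

(ethylenediamine)oxalato(pyridine)(triphenylphosphine)platinum(IV) chloride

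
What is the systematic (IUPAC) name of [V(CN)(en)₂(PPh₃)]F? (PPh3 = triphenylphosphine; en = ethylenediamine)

The 1 fluoride counter-ion carries a total charge of -1, so each complex ion is 1+.
Ligand charges: 1×triphenylphosphine (neutral), 1×cyano (-1 each), 2×ethylenediamine (neutral); total -1. So V + (-1) = 1+, giving V = +2.
Ligands are named alphabetically: cyano before ethylenediamine before triphenylphosphine.

cyanobis(ethylenediamine)(triphenylphosphine)vanadium(II) fluoride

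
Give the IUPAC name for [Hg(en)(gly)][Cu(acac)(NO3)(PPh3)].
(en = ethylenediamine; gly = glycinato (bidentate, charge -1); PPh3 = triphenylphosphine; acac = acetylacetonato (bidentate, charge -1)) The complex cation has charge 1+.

(ethylenediamine)(glycinato)mercury(II) (acetylacetonato)nitrato(triphenylphosphine)cuprate(I)

Both ions are complex: the cation is named first with the plain metal name, the anion second with the -ate form; each ion's ligands are alphabetised independently.
The complex cation is given as 1+; its ligand charges sum to -1, so Hg = +2.
A 1:1 salt means the anion carries the equal and opposite charge, 1−.
Anion: ligand charges sum to -2; for the ion to be 1−, Cu = +1.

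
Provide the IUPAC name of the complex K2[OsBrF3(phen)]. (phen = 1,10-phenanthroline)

potassium bromotrifluoro(1,10-phenanthroline)osmate(II)

The 2 potassium counter-ions carry a total charge of +2, so each complex ion is 2−.
Ligand charges: 3×fluoro (-1 each), 1×1,10-phenanthroline (neutral), 1×bromo (-1 each); total -4. So Os + (-4) = 2−, giving Os = +2.
Ligands are named alphabetically: bromo before fluoro before phenanthroline.
The complex ion is anionic, so osmium takes the -ate form osmate(II).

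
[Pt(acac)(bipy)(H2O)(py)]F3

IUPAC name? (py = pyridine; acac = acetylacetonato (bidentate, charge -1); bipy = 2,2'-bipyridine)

The 3 fluoride counter-ions carry a total charge of -3, so each complex ion is 3+.
Ligand charges: 1×aqua (neutral), 1×pyridine (neutral), 1×acetylacetonato (-1 each), 1×2,2'-bipyridine (neutral); total -1. So Pt + (-1) = 3+, giving Pt = +4.
Ligands are named alphabetically: acetylacetonato before aqua before bipyridine before pyridine.

(acetylacetonato)aqua(2,2'-bipyridine)(pyridine)platinum(IV) fluoride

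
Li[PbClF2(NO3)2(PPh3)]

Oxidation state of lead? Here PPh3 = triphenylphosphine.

1 lithium outside the brackets (+1 each) → the complex ion is 1−.
Ligand charges: 1×PPh3 neutral; 1×Cl = -1; 2×F = -2; 2×NO3 = -2; sum -5.
Pb + (-5) = 1− ⇒ Pb is +4.

+4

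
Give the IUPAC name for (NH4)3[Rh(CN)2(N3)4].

The 3 ammonium counter-ions carry a total charge of +3, so each complex ion is 3−.
Ligand charges: 2×cyano (-1 each), 4×azido (-1 each); total -6. So Rh + (-6) = 3−, giving Rh = +3.
Ligands are named alphabetically: azido before cyano.
The complex ion is anionic, so rhodium takes the -ate form rhodate(III).

ammonium tetraazidodicyanorhodate(III)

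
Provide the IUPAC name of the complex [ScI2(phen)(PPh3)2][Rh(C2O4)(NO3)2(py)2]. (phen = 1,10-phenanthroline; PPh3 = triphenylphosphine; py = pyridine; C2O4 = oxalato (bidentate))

diiodo(1,10-phenanthroline)bis(triphenylphosphine)scandium(III) dinitratooxalatobis(pyridine)rhodate(III)

Both ions are complex: the cation is named first with the plain metal name, the anion second with the -ate form; each ion's ligands are alphabetised independently.
Scandium is always +3 in its complexes; the cation's ligand charges sum to -2, so the complex cation is 1+.
A 1:1 salt means the anion carries the equal and opposite charge, 1−.
Anion: ligand charges sum to -4; for the ion to be 1−, Rh = +3.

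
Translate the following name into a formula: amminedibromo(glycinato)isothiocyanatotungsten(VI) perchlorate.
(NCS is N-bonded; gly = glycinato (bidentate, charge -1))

[WBr2(gly)(NCS)(NH3)](ClO4)2

Ligands: 1 ammine (NH3, neutral), 2 bromo (Br, -1), 1 isothiocyanato (NCS, -1), 1 glycinato (gly, -1). Ligand charge sum = -4.
With W in oxidation state +6, the complex ion is [W...]^2+.
Charge balance with perchlorate (-1) requires 1 complex ion per 2 perchlorate.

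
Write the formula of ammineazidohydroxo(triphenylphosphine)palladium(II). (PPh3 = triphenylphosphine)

[Pd(N3)(NH3)(OH)(PPh3)]

Ligands: 1 hydroxo (OH, -1), 1 ammine (NH3, neutral), 1 azido (N3, -1), 1 triphenylphosphine (PPh3, neutral). Ligand charge sum = -2.
With Pd in oxidation state +2, the complex ion is [Pd...].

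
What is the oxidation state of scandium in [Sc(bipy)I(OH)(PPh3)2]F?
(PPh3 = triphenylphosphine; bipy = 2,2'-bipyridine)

1 fluoride outside the brackets (-1 each) → the complex ion is 1+.
Ligand charges: 2×PPh3 neutral; 1×OH = -1; 1×bipy neutral; 1×I = -1; sum -2.
Sc + (-2) = 1+ ⇒ Sc is +3.

+3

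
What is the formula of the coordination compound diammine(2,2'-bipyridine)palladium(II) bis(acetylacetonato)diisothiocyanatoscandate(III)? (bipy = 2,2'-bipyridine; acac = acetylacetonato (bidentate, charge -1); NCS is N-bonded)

[Pd(bipy)(NH3)2][Sc(acac)2(NCS)2]2

Cation [Pd…]: ligand charges 0, Pd(II) ⇒ ion charge 2+.
Anion [Sc…]: ligand charges -4, Sc(III) ⇒ ion charge 1−.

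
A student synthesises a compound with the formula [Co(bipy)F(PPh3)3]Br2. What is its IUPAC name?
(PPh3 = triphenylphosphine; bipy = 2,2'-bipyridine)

The 2 bromide counter-ions carry a total charge of -2, so each complex ion is 2+.
Ligand charges: 3×triphenylphosphine (neutral), 1×fluoro (-1 each), 1×2,2'-bipyridine (neutral); total -1. So Co + (-1) = 2+, giving Co = +3.
Ligands are named alphabetically: bipyridine before fluoro before triphenylphosphine.

(2,2'-bipyridine)fluorotris(triphenylphosphine)cobalt(III) bromide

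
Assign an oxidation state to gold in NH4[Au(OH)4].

1 ammonium outside the brackets (+1 each) → the complex ion is 1−.
Ligand charges: 4×OH = -4; sum -4.
Au + (-4) = 1− ⇒ Au is +3.

+3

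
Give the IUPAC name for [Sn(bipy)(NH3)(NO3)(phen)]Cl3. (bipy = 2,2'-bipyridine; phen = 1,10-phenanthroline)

The 3 chloride counter-ions carry a total charge of -3, so each complex ion is 3+.
Ligand charges: 1×ammine (neutral), 1×nitrato (-1 each), 1×2,2'-bipyridine (neutral), 1×1,10-phenanthroline (neutral); total -1. So Sn + (-1) = 3+, giving Sn = +4.
Ligands are named alphabetically: ammine before bipyridine before nitrato before phenanthroline.

ammine(2,2'-bipyridine)nitrato(1,10-phenanthroline)tin(IV) chloride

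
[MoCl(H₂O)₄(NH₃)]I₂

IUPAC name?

The 2 iodide counter-ions carry a total charge of -2, so each complex ion is 2+.
Ligand charges: 1×ammine (neutral), 4×aqua (neutral), 1×chloro (-1 each); total -1. So Mo + (-1) = 2+, giving Mo = +3.
Ligands are named alphabetically: ammine before aqua before chloro.

amminetetraaquachloromolybdenum(III) iodide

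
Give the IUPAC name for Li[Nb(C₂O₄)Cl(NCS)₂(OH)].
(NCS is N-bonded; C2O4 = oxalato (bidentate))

The 1 lithium counter-ion carries a total charge of +1, so each complex ion is 1−.
Ligand charges: 2×isothiocyanato (-1 each), 1×chloro (-1 each), 1×hydroxo (-1 each), 1×oxalato (-2 each); total -6. So Nb + (-6) = 1−, giving Nb = +5.
Ligands are named alphabetically: chloro before hydroxo before isothiocyanato before oxalato.
The complex ion is anionic, so niobium takes the -ate form niobate(V).

lithium chlorohydroxodiisothiocyanatooxalatoniobate(V)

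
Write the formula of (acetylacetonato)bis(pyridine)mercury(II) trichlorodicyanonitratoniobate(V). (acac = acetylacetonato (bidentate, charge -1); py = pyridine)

Cation [Hg…]: ligand charges -1, Hg(II) ⇒ ion charge 1+.
Anion [Nb…]: ligand charges -6, Nb(V) ⇒ ion charge 1−.
One 1+ cation balances one 1− anion.

[Hg(acac)(py)2][NbCl3(CN)2(NO3)]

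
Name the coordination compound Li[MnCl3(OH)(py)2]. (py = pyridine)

lithium trichlorohydroxobis(pyridine)manganate(III)

The 1 lithium counter-ion carries a total charge of +1, so each complex ion is 1−.
Ligand charges: 3×chloro (-1 each), 1×hydroxo (-1 each), 2×pyridine (neutral); total -4. So Mn + (-4) = 1−, giving Mn = +3.
Ligands are named alphabetically: chloro before hydroxo before pyridine.
The complex ion is anionic, so manganese takes the -ate form manganate(III).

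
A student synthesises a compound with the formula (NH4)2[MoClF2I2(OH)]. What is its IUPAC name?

ammonium chlorodifluorohydroxodiiodomolybdate(IV)

The 2 ammonium counter-ions carry a total charge of +2, so each complex ion is 2−.
Ligand charges: 2×iodo (-1 each), 2×fluoro (-1 each), 1×hydroxo (-1 each), 1×chloro (-1 each); total -6. So Mo + (-6) = 2−, giving Mo = +4.
Ligands are named alphabetically: chloro before fluoro before hydroxo before iodo.
The complex ion is anionic, so molybdenum takes the -ate form molybdate(IV).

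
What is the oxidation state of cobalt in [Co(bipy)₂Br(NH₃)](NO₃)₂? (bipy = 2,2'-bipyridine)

+3

2 nitrate outside the brackets (-1 each) → the complex ion is 2+.
Ligand charges: 1×Br = -1; 2×bipy neutral; 1×NH3 neutral; sum -1.
Co + (-1) = 2+ ⇒ Co is +3.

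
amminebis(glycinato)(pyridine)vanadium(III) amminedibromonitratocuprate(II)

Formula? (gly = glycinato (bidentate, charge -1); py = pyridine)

Cation [V…]: ligand charges -2, V(III) ⇒ ion charge 1+.
Anion [Cu…]: ligand charges -3, Cu(II) ⇒ ion charge 1−.
One 1+ cation balances one 1− anion.

[V(gly)2(NH3)(py)][CuBr2(NH3)(NO3)]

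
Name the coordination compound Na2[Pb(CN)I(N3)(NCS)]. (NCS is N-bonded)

The 2 sodium counter-ions carry a total charge of +2, so each complex ion is 2−.
Ligand charges: 1×iodo (-1 each), 1×isothiocyanato (-1 each), 1×cyano (-1 each), 1×azido (-1 each); total -4. So Pb + (-4) = 2−, giving Pb = +2.
The complex ion is anionic, so lead takes the -ate form plumbate(II).

sodium azidocyanoiodoisothiocyanatoplumbate(II)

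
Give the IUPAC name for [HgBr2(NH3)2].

There is no counter-ion, so the complex is neutral overall.
Ligand charges: 2×bromo (-1 each), 2×ammine (neutral); total -2. So Hg + (-2) = 0, giving Hg = +2.
Ligands are named alphabetically: ammine before bromo.

diamminedibromomercury(II)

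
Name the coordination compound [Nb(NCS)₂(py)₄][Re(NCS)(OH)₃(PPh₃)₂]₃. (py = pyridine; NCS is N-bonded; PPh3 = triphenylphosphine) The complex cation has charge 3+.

Both ions are complex: the cation is named first with the plain metal name, the anion second with the -ate form; each ion's ligands are alphabetised independently.
The complex cation is given as 3+; its ligand charges sum to -2, so Nb = +5.
With 3 anions per cation, each anion must be 3/3 = 1−.
Anion: ligand charges sum to -4; for the ion to be 1−, Re = +3.

diisothiocyanatotetrakis(pyridine)niobium(V) trihydroxoisothiocyanatobis(triphenylphosphine)rhenate(III)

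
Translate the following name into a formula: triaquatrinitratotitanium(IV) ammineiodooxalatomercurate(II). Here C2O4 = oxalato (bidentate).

[Ti(H2O)3(NO3)3][Hg(C2O4)I(NH3)]

Cation [Ti…]: ligand charges -3, Ti(IV) ⇒ ion charge 1+.
Anion [Hg…]: ligand charges -3, Hg(II) ⇒ ion charge 1−.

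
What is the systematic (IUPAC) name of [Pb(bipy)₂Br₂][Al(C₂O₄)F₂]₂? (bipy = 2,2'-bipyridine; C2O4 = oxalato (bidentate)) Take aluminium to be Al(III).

bis(2,2'-bipyridine)dibromolead(IV) difluorooxalatoaluminate(III)

Both ions are complex: the cation is named first with the plain metal name, the anion second with the -ate form; each ion's ligands are alphabetised independently.
Al is given as +3; the anion's ligand charges sum to -4, so the complex anion is 1−.
With 2 anions per cation, the cation must be 2×1 = 2+.
Cation: ligand charges sum to -2; for the ion to be 2+, Pb = +4.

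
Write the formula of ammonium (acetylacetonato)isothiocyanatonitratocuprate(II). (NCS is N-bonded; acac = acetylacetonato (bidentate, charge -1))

Ligands: 1 isothiocyanato (NCS, -1), 1 nitrato (NO3, -1), 1 acetylacetonato (acac, -1). Ligand charge sum = -3.
Charge balance with ammonium (+1) requires 1 complex ion per 1 ammonium.

NH4[Cu(acac)(NCS)(NO3)]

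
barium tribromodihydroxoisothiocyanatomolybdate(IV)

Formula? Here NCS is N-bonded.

Ba[MoBr3(NCS)(OH)2]

Ligands: 1 isothiocyanato (NCS, -1), 3 bromo (Br, -1), 2 hydroxo (OH, -1). Ligand charge sum = -6.
With Mo in oxidation state +4, the complex ion is [Mo...]^2−.
Charge balance with barium (+2) requires 1 complex ion per 1 barium.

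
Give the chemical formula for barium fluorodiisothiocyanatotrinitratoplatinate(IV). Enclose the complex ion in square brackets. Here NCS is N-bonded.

Ba[PtF(NCS)2(NO3)3]

Ligands: 2 isothiocyanato (NCS, -1), 3 nitrato (NO3, -1), 1 fluoro (F, -1). Ligand charge sum = -6.
With Pt in oxidation state +4, the complex ion is [Pt...]^2−.
Charge balance with barium (+2) requires 1 complex ion per 1 barium.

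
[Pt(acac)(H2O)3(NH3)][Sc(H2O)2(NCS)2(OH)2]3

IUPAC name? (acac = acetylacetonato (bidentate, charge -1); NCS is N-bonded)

Both ions are complex: the cation is named first with the plain metal name, the anion second with the -ate form; each ion's ligands are alphabetised independently.
Scandium is always +3 in its complexes; the anion's ligand charges sum to -4, so the complex anion is 1−.
With 3 anions per cation, the cation must be 3×1 = 3+.
Cation: ligand charges sum to -1; for the ion to be 3+, Pt = +4.

(acetylacetonato)amminetriaquaplatinum(IV) diaquadihydroxodiisothiocyanatoscandate(III)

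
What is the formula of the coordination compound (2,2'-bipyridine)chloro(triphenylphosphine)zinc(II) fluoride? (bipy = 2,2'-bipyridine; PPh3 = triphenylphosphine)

Ligands: 1 chloro (Cl, -1), 1 2,2'-bipyridine (bipy, neutral), 1 triphenylphosphine (PPh3, neutral). Ligand charge sum = -1.
Charge balance with fluoride (-1) requires 1 complex ion per 1 fluoride.

[Zn(bipy)Cl(PPh3)]F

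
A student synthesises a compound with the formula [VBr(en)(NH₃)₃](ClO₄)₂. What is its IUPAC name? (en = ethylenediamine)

The 2 perchlorate counter-ions carry a total charge of -2, so each complex ion is 2+.
Ligand charges: 3×ammine (neutral), 1×bromo (-1 each), 1×ethylenediamine (neutral); total -1. So V + (-1) = 2+, giving V = +3.
Ligands are named alphabetically: ammine before bromo before ethylenediamine.

triamminebromo(ethylenediamine)vanadium(III) perchlorate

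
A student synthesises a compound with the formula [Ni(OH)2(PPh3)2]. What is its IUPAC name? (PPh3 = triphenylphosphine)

dihydroxobis(triphenylphosphine)nickel(II)

There is no counter-ion, so the complex is neutral overall.
Ligand charges: 2×hydroxo (-1 each), 2×triphenylphosphine (neutral); total -2. So Ni + (-2) = 0, giving Ni = +2.
Ligands are named alphabetically: hydroxo before triphenylphosphine.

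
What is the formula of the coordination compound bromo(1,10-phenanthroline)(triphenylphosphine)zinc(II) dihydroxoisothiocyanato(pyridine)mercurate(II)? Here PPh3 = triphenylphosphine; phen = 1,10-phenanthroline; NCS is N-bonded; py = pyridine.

Cation [Zn…]: ligand charges -1, Zn(II) ⇒ ion charge 1+.
Anion [Hg…]: ligand charges -3, Hg(II) ⇒ ion charge 1−.
One 1+ cation balances one 1− anion.

[ZnBr(phen)(PPh3)][Hg(NCS)(OH)2(py)]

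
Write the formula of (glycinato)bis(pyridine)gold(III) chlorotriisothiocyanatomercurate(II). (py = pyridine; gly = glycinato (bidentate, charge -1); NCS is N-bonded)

[Au(gly)(py)2][HgCl(NCS)3]

Cation [Au…]: ligand charges -1, Au(III) ⇒ ion charge 2+.
Anion [Hg…]: ligand charges -4, Hg(II) ⇒ ion charge 2−.
One 2+ cation balances one 2− anion.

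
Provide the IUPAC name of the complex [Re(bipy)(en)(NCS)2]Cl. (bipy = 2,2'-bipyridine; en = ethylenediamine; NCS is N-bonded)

(2,2'-bipyridine)(ethylenediamine)diisothiocyanatorhenium(III) chloride

The 1 chloride counter-ion carries a total charge of -1, so each complex ion is 1+.
Ligand charges: 1×2,2'-bipyridine (neutral), 1×ethylenediamine (neutral), 2×isothiocyanato (-1 each); total -2. So Re + (-2) = 1+, giving Re = +3.
Ligands are named alphabetically: bipyridine before ethylenediamine before isothiocyanato.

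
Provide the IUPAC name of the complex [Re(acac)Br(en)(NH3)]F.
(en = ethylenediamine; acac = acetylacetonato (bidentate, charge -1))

The 1 fluoride counter-ion carries a total charge of -1, so each complex ion is 1+.
Ligand charges: 1×ethylenediamine (neutral), 1×ammine (neutral), 1×acetylacetonato (-1 each), 1×bromo (-1 each); total -2. So Re + (-2) = 1+, giving Re = +3.
Ligands are named alphabetically: acetylacetonato before ammine before bromo before ethylenediamine.

(acetylacetonato)amminebromo(ethylenediamine)rhenium(III) fluoride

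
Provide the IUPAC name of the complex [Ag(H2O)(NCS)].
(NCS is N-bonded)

aquaisothiocyanatosilver(I)

There is no counter-ion, so the complex is neutral overall.
Ligand charges: 1×isothiocyanato (-1 each), 1×aqua (neutral); total -1. So Ag + (-1) = 0, giving Ag = +1.
Ligands are named alphabetically: aqua before isothiocyanato.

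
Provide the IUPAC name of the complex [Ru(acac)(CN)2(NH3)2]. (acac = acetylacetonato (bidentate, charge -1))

There is no counter-ion, so the complex is neutral overall.
Ligand charges: 1×acetylacetonato (-1 each), 2×ammine (neutral), 2×cyano (-1 each); total -3. So Ru + (-3) = 0, giving Ru = +3.
Ligands are named alphabetically: acetylacetonato before ammine before cyano.

(acetylacetonato)diamminedicyanoruthenium(III)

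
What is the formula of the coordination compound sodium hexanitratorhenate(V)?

Ligands: 6 nitrato (NO3, -1). Ligand charge sum = -6.
Charge balance with sodium (+1) requires 1 complex ion per 1 sodium.

Na[Re(NO3)6]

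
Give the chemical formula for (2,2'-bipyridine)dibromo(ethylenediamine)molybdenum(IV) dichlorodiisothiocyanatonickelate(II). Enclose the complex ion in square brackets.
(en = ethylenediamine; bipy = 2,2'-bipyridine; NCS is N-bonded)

Cation [Mo…]: ligand charges -2, Mo(IV) ⇒ ion charge 2+.
Anion [Ni…]: ligand charges -4, Ni(II) ⇒ ion charge 2−.
One 2+ cation balances one 2− anion.

[Mo(bipy)Br2(en)][NiCl2(NCS)2]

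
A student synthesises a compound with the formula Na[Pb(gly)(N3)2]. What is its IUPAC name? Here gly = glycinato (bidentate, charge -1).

The 1 sodium counter-ion carries a total charge of +1, so each complex ion is 1−.
Ligand charges: 2×azido (-1 each), 1×glycinato (-1 each); total -3. So Pb + (-3) = 1−, giving Pb = +2.
Ligands are named alphabetically: azido before glycinato.
The complex ion is anionic, so lead takes the -ate form plumbate(II).

sodium diazido(glycinato)plumbate(II)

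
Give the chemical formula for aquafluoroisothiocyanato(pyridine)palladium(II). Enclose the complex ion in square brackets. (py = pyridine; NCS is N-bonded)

Ligands: 1 fluoro (F, -1), 1 aqua (H2O, neutral), 1 pyridine (py, neutral), 1 isothiocyanato (NCS, -1). Ligand charge sum = -2.
With Pd in oxidation state +2, the complex ion is [Pd...].

[PdF(H2O)(NCS)(py)]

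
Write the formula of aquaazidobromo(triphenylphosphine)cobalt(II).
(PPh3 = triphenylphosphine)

[CoBr(H2O)(N3)(PPh3)]

Ligands: 1 aqua (H2O, neutral), 1 triphenylphosphine (PPh3, neutral), 1 azido (N3, -1), 1 bromo (Br, -1). Ligand charge sum = -2.
With Co in oxidation state +2, the complex ion is [Co...].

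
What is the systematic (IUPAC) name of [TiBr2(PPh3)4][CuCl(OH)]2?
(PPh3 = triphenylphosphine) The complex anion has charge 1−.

Both ions are complex: the cation is named first with the plain metal name, the anion second with the -ate form; each ion's ligands are alphabetised independently.
The complex anion is given as 1−; its ligand charges sum to -2, so Cu = +1.
With 2 anions per cation, the cation must be 2×1 = 2+.
Cation: ligand charges sum to -2; for the ion to be 2+, Ti = +4.

dibromotetrakis(triphenylphosphine)titanium(IV) chlorohydroxocuprate(I)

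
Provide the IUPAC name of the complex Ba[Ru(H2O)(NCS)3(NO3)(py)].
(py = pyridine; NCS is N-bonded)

The 1 barium counter-ion carries a total charge of +2, so each complex ion is 2−.
Ligand charges: 1×aqua (neutral), 1×pyridine (neutral), 1×nitrato (-1 each), 3×isothiocyanato (-1 each); total -4. So Ru + (-4) = 2−, giving Ru = +2.
Ligands are named alphabetically: aqua before isothiocyanato before nitrato before pyridine.
The complex ion is anionic, so ruthenium takes the -ate form ruthenate(II).

barium aquatriisothiocyanatonitrato(pyridine)ruthenate(II)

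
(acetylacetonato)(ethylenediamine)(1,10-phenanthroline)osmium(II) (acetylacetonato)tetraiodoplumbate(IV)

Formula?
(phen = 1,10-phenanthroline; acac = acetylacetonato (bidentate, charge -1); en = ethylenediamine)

[Os(acac)(en)(phen)][Pb(acac)I4]

Cation [Os…]: ligand charges -1, Os(II) ⇒ ion charge 1+.
Anion [Pb…]: ligand charges -5, Pb(IV) ⇒ ion charge 1−.
One 1+ cation balances one 1− anion.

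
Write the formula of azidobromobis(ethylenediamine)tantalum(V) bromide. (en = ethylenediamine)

[TaBr(en)2(N3)]Br3

Ligands: 1 azido (N3, -1), 2 ethylenediamine (en, neutral), 1 bromo (Br, -1). Ligand charge sum = -2.
With Ta in oxidation state +5, the complex ion is [Ta...]^3+.
Charge balance with bromide (-1) requires 1 complex ion per 3 bromide.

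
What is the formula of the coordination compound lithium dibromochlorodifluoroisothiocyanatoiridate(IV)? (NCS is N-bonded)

Ligands: 2 fluoro (F, -1), 1 isothiocyanato (NCS, -1), 2 bromo (Br, -1), 1 chloro (Cl, -1). Ligand charge sum = -6.
With Ir in oxidation state +4, the complex ion is [Ir...]^2−.
Charge balance with lithium (+1) requires 1 complex ion per 2 lithium.

Li2[IrBr2ClF2(NCS)]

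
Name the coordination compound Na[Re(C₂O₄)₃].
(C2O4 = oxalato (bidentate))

The 1 sodium counter-ion carries a total charge of +1, so each complex ion is 1−.
Ligand charges: 3×oxalato (-2 each); total -6. So Re + (-6) = 1−, giving Re = +5.
The complex ion is anionic, so rhenium takes the -ate form rhenate(V).

sodium trioxalatorhenate(V)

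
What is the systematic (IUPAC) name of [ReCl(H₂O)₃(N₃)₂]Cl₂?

triaquadiazidochlororhenium(V) chloride

The 2 chloride counter-ions carry a total charge of -2, so each complex ion is 2+.
Ligand charges: 3×aqua (neutral), 1×chloro (-1 each), 2×azido (-1 each); total -3. So Re + (-3) = 2+, giving Re = +5.
Ligands are named alphabetically: aqua before azido before chloro.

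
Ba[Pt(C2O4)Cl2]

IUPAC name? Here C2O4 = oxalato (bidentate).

barium dichlorooxalatoplatinate(II)

The 1 barium counter-ion carries a total charge of +2, so each complex ion is 2−.
Ligand charges: 1×oxalato (-2 each), 2×chloro (-1 each); total -4. So Pt + (-4) = 2−, giving Pt = +2.
Ligands are named alphabetically: chloro before oxalato.
The complex ion is anionic, so platinum takes the -ate form platinate(II).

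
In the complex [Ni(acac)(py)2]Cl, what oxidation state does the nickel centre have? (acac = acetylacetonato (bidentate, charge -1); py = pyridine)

+2

1 chloride outside the brackets (-1 each) → the complex ion is 1+.
Ligand charges: 1×acac = -1; 2×py neutral; sum -1.
Ni + (-1) = 1+ ⇒ Ni is +2.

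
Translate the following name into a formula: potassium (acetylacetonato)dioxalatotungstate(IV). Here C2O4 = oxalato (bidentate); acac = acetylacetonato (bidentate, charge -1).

Ligands: 2 oxalato (C2O4, -2), 1 acetylacetonato (acac, -1). Ligand charge sum = -5.
With W in oxidation state +4, the complex ion is [W...]^1−.
Charge balance with potassium (+1) requires 1 complex ion per 1 potassium.

K[W(acac)(C2O4)2]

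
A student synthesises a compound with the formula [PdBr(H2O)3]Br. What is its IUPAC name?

The 1 bromide counter-ion carries a total charge of -1, so each complex ion is 1+.
Ligand charges: 1×bromo (-1 each), 3×aqua (neutral); total -1. So Pd + (-1) = 1+, giving Pd = +2.
Ligands are named alphabetically: aqua before bromo.

triaquabromopalladium(II) bromide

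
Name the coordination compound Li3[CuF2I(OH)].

lithium difluorohydroxoiodocuprate(I)

The 3 lithium counter-ions carry a total charge of +3, so each complex ion is 3−.
Ligand charges: 2×fluoro (-1 each), 1×hydroxo (-1 each), 1×iodo (-1 each); total -4. So Cu + (-4) = 3−, giving Cu = +1.
Ligands are named alphabetically: fluoro before hydroxo before iodo.
The complex ion is anionic, so copper takes the -ate form cuprate(I).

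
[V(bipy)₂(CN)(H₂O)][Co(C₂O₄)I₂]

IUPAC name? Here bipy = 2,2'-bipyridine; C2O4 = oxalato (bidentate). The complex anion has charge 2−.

Both ions are complex: the cation is named first with the plain metal name, the anion second with the -ate form; each ion's ligands are alphabetised independently.
The complex anion is given as 2−; its ligand charges sum to -4, so Co = +2.
A 1:1 salt means the cation carries the equal and opposite charge, 2+.
Cation: ligand charges sum to -1; for the ion to be 2+, V = +3.

aquabis(2,2'-bipyridine)cyanovanadium(III) diiodooxalatocobaltate(II)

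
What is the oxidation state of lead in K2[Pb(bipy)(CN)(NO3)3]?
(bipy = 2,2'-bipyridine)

+2

2 potassium outside the brackets (+1 each) → the complex ion is 2−.
Ligand charges: 1×CN = -1; 3×NO3 = -3; 1×bipy neutral; sum -4.
Pb + (-4) = 2− ⇒ Pb is +2.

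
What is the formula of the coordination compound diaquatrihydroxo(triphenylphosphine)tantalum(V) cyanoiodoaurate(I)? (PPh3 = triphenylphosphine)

Cation [Ta…]: ligand charges -3, Ta(V) ⇒ ion charge 2+.
Anion [Au…]: ligand charges -2, Au(I) ⇒ ion charge 1−.
One 2+ cation requires 2 of the 1− anion.

[Ta(H2O)2(OH)3(PPh3)][Au(CN)I]2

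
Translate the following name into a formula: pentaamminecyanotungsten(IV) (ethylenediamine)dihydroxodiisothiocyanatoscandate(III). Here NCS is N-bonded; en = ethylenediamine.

[W(CN)(NH3)5][Sc(en)(NCS)2(OH)2]3

Cation [W…]: ligand charges -1, W(IV) ⇒ ion charge 3+.
Anion [Sc…]: ligand charges -4, Sc(III) ⇒ ion charge 1−.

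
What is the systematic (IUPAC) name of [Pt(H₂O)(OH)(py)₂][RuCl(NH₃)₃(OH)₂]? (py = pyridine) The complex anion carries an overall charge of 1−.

aquahydroxobis(pyridine)platinum(II) triamminechlorodihydroxoruthenate(II)

The complex anion is given as 1−; its ligand charges sum to -3, so Ru = +2.
A 1:1 salt means the cation carries the equal and opposite charge, 1+.
Cation: ligand charges sum to -1; for the ion to be 1+, Pt = +2.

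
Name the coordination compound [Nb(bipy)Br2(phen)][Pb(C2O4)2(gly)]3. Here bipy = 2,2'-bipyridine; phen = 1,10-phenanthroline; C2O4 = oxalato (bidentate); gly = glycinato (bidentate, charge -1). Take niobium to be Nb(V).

Nb is given as +5; the cation's ligand charges sum to -2, so the complex cation is 3+.
With 3 anions per cation, each anion must be 3/3 = 1−.
Anion: ligand charges sum to -5; for the ion to be 1−, Pb = +4.

(2,2'-bipyridine)dibromo(1,10-phenanthroline)niobium(V) (glycinato)dioxalatoplumbate(IV)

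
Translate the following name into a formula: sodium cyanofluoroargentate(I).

Ligands: 1 fluoro (F, -1), 1 cyano (CN, -1). Ligand charge sum = -2.
Charge balance with sodium (+1) requires 1 complex ion per 1 sodium.

Na[Ag(CN)F]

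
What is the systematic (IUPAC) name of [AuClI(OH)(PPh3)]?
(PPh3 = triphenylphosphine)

chlorohydroxoiodo(triphenylphosphine)gold(III)

There is no counter-ion, so the complex is neutral overall.
Ligand charges: 1×hydroxo (-1 each), 1×chloro (-1 each), 1×iodo (-1 each), 1×triphenylphosphine (neutral); total -3. So Au + (-3) = 0, giving Au = +3.
Ligands are named alphabetically: chloro before hydroxo before iodo before triphenylphosphine.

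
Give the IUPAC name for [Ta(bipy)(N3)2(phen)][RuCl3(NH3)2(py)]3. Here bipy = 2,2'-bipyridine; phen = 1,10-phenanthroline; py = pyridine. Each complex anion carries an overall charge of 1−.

The complex anion is given as 1−; its ligand charges sum to -3, so Ru = +2.
With 3 anions per cation, the cation must be 3×1 = 3+.
Cation: ligand charges sum to -2; for the ion to be 3+, Ta = +5.

diazido(2,2'-bipyridine)(1,10-phenanthroline)tantalum(V) diamminetrichloro(pyridine)ruthenate(II)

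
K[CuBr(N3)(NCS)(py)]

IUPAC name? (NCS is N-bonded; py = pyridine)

potassium azidobromoisothiocyanato(pyridine)cuprate(II)

The 1 potassium counter-ion carries a total charge of +1, so each complex ion is 1−.
Ligand charges: 1×isothiocyanato (-1 each), 1×pyridine (neutral), 1×bromo (-1 each), 1×azido (-1 each); total -3. So Cu + (-3) = 1−, giving Cu = +2.
Ligands are named alphabetically: azido before bromo before isothiocyanato before pyridine.
The complex ion is anionic, so copper takes the -ate form cuprate(II).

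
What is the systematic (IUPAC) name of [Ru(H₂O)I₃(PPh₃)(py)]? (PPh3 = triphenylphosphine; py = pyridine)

There is no counter-ion, so the complex is neutral overall.
Ligand charges: 1×triphenylphosphine (neutral), 1×pyridine (neutral), 1×aqua (neutral), 3×iodo (-1 each); total -3. So Ru + (-3) = 0, giving Ru = +3.
Ligands are named alphabetically: aqua before iodo before pyridine before triphenylphosphine.

aquatriiodo(pyridine)(triphenylphosphine)ruthenium(III)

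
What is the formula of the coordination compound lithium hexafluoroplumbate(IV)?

Ligands: 6 fluoro (F, -1). Ligand charge sum = -6.
With Pb in oxidation state +4, the complex ion is [Pb...]^2−.
Charge balance with lithium (+1) requires 1 complex ion per 2 lithium.

Li2[PbF6]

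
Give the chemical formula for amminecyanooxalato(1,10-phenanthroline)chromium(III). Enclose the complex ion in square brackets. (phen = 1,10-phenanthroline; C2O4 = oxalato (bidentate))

[Cr(C2O4)(CN)(NH3)(phen)]

Ligands: 1 cyano (CN, -1), 1 1,10-phenanthroline (phen, neutral), 1 ammine (NH3, neutral), 1 oxalato (C2O4, -2). Ligand charge sum = -3.
With Cr in oxidation state +3, the complex ion is [Cr...].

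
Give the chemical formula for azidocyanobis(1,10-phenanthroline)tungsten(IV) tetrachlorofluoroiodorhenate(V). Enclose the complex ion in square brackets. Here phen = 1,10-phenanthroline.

Cation [W…]: ligand charges -2, W(IV) ⇒ ion charge 2+.
Anion [Re…]: ligand charges -6, Re(V) ⇒ ion charge 1−.
One 2+ cation requires 2 of the 1− anion.

[W(CN)(N3)(phen)2][ReCl4FI]2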